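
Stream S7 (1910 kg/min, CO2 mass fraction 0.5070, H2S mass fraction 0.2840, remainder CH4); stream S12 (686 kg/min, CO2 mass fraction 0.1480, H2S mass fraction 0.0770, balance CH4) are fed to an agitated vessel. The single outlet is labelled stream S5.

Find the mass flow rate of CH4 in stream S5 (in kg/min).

930.8 kg/min

CH4 out = CH4 in = 1910×0.209 + 686×0.775 = 930.84 kg/min.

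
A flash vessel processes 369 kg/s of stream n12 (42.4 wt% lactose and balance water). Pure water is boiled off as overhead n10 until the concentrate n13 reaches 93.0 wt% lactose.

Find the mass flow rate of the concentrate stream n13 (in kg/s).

lactose is conserved: 369×0.424 = 156.46 kg/s all reports to the concentrate.
Concentrate = 156.46/(target fraction) = 168.23 kg/s.

168.2 kg/s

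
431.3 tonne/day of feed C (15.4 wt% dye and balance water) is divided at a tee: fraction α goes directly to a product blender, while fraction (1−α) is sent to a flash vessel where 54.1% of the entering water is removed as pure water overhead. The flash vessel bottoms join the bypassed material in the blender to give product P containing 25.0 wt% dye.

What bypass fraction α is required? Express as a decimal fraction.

0.161

All 431.3×0.154 = 66.42 tonne/day of dye reaches P, so P = 66.42/0.250 = 265.68 tonne/day and vapour = 165.62 tonne/day.
The evaporator receives (1−α)·431.3 of feed at 0.846 water and removes 0.541 of that water:
0.541×0.846×(1−α)×431.3 = 165.62
(1−α) = 165.62/197.4 = 0.8390;  α = 0.1610.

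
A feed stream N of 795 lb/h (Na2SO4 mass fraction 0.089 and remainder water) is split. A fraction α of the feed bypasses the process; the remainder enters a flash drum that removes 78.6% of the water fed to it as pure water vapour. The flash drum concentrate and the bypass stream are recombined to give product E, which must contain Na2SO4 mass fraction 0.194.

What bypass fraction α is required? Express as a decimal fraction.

All 795×0.089 = 70.755 lb/h of Na2SO4 reaches E, so E = 70.755/0.194 = 364.72 lb/h and vapour = 430.28 lb/h.
The evaporator receives (1−α)·795 of feed at 0.911 water and removes 0.786 of that water:
0.786×0.911×(1−α)×795 = 430.28
(1−α) = 430.28/569.26 = 0.7559;  α = 0.2441.

0.244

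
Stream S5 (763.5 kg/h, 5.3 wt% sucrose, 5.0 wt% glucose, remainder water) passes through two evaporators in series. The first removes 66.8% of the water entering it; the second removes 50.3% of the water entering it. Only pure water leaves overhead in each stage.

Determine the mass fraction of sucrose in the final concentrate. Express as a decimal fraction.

water in feed = 763.5×0.897 = 684.86 kg/h.
After stage 1: water left = (1−0.668)×684.86 = 227.37; stream total = 306.01 kg/h.
After stage 2: water left = (1−0.503)×227.37 = 113; final concentrate = 191.65 kg/h.
sucrose fraction = 40.465/191.65 = 0.211.

0.211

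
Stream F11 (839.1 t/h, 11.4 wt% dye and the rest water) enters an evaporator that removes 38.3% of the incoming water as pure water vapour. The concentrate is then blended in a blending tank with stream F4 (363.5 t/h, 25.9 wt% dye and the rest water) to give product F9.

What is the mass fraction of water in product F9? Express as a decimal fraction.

0.7932

Vapour removed = 0.383×0.886×839.1 = 284.74 t/h; concentrate = 554.36 t/h.
water reaching the mixer = 458.7 (from concentrate) + 363.5×0.741 = 728.06 t/h.
Product flow = 554.36 + 363.5 = 917.86 t/h; water fraction = 0.7932.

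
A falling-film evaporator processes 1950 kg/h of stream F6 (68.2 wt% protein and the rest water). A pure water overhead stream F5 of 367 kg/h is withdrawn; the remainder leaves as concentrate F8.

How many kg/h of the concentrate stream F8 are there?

Concentrate = 1950 − 367 = 1583 kg/h.

1583 kg/h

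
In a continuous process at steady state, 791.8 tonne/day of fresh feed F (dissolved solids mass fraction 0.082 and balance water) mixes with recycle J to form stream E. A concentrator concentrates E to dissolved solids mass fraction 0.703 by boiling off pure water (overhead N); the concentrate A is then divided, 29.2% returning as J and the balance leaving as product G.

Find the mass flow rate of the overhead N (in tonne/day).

699.4 tonne/day

Overall dissolved solids balance (none leaves overhead): dissolved solids in fresh feed = dissolved solids in product, i.e. 791.8×0.082 = (1−0.292)·A·0.703.
A = 64.928/(0.703×0.708) = 130.45 tonne/day.
Recycle J = 0.292×130.45 = 38.091 tonne/day.
Combined feed E = 791.8 + 38.091 = 829.89 tonne/day.
Overhead N = E − A = 829.89 − 130.45 = 699.44 tonne/day.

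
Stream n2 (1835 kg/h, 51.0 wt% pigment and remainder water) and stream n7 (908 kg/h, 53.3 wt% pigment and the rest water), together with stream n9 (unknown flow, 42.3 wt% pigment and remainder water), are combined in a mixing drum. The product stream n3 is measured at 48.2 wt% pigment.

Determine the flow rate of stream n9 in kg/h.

1656 kg/h

Let n9 be the unknown flow. Total out = 2743 + n9.
pigment balance: 1419.8 + 0.423·n9 = 0.482·(2743 + n9)
(0.423 − 0.482)·n9 = 0.482×2743 − 1419.8 = -97.688
n9 = -97.688 / -0.059 = 1655.7 kg/h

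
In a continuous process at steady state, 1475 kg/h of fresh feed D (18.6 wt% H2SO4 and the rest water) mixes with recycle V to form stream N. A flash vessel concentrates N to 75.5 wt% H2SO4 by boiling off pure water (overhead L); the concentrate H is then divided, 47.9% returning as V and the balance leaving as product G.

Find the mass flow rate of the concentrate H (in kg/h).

Overall H2SO4 balance (none leaves overhead): H2SO4 in fresh feed = H2SO4 in product, i.e. 1475×0.186 = (1−0.479)·H·0.755.
H = 274.35/(0.755×0.521) = 697.46 kg/h.

697.5 kg/h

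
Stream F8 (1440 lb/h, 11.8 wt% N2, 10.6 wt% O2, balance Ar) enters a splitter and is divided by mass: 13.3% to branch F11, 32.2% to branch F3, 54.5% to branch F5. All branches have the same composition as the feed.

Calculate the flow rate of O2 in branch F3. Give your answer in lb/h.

Branch F3 total = 0.322×1440 = 463.68 lb/h.
O2 in F3 = 0.106×463.68 = 49.15 lb/h.

49.15 lb/h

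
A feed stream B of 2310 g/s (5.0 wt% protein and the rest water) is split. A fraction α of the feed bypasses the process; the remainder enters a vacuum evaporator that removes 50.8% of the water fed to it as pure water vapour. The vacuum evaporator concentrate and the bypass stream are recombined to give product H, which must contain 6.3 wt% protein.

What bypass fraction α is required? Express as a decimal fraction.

0.572

All 2310×0.050 = 115.5 g/s of protein reaches H, so H = 115.5/0.063 = 1833.3 g/s and vapour = 476.67 g/s.
The evaporator receives (1−α)·2310 of feed at 0.950 water and removes 0.508 of that water:
0.508×0.950×(1−α)×2310 = 476.67
(1−α) = 476.67/1114.8 = 0.4276;  α = 0.5724.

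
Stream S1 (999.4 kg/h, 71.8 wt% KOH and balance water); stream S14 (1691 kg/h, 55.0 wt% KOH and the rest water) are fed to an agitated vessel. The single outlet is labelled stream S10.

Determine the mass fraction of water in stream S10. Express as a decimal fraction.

Total flow out = 999.4 + 1691 = 2690.4 kg/h.
water in = 999.4×0.282 + 1691×0.450 = 1042.8 kg/h.
water mass fraction in S10 = 1042.8/2690.4 = 0.388.

0.388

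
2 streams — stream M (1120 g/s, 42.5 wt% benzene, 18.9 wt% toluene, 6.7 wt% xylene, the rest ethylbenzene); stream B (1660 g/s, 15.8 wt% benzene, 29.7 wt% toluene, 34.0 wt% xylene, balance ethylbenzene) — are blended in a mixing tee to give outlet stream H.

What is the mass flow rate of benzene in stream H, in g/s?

benzene out = benzene in = 1120×0.425 + 1660×0.158 = 738.28 g/s.

738.3 g/s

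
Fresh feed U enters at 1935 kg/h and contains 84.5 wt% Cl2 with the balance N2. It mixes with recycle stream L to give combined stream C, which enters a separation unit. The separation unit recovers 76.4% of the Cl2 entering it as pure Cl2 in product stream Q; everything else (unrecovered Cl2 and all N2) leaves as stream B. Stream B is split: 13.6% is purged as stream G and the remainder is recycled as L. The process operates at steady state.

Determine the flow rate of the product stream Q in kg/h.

1569 kg/h

Cl2 in C: m_A = 1935×0.845 + (1−0.136)·(1−0.764)·m_A, so m_A = 1635.1/0.7961 = 2053.9 kg/h.
Product Q = 0.764×2053.9 = 1569.2 kg/h.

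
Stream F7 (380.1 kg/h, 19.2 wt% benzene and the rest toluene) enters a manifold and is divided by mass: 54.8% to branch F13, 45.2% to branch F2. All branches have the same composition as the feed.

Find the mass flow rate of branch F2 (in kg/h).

171.8 kg/h

Branch F2 flow = 0.452×380.1 = 171.81 kg/h.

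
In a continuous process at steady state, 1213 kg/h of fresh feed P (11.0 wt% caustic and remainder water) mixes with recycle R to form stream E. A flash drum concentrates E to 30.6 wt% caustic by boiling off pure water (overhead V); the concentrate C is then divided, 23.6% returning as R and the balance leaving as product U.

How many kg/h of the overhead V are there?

777 kg/h

Overall caustic balance (none leaves overhead): caustic in fresh feed = caustic in product, i.e. 1213×0.110 = (1−0.236)·C·0.306.
C = 133.43/(0.306×0.764) = 570.74 kg/h.
Recycle R = 0.236×570.74 = 134.69 kg/h.
Combined feed E = 1213 + 134.69 = 1347.7 kg/h.
Overhead V = E − C = 1347.7 − 570.74 = 776.95 kg/h.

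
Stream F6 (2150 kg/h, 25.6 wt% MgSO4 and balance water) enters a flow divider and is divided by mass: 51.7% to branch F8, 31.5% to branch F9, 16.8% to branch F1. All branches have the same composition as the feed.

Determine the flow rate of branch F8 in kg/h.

1112 kg/h

Branch F8 flow = 0.517×2150 = 1111.5 kg/h.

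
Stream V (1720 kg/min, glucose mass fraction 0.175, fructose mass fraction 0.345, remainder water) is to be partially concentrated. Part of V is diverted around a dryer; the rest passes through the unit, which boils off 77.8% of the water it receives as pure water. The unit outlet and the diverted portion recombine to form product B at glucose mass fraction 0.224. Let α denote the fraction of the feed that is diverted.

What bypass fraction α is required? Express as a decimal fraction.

0.414

All 1720×0.175 = 301 kg/min of glucose reaches B, so B = 301/0.224 = 1343.8 kg/min and vapour = 376.25 kg/min.
The evaporator receives (1−α)·1720 of feed at 0.480 water and removes 0.778 of that water:
0.778×0.480×(1−α)×1720 = 376.25
(1−α) = 376.25/642.32 = 0.5858;  α = 0.4142.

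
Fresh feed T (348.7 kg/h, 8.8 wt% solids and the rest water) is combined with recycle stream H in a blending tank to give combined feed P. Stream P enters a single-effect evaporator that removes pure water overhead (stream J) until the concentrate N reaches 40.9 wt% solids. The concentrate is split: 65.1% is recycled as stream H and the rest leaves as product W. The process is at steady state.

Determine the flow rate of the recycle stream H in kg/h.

139.9 kg/h

Overall solids balance (none leaves overhead): solids in fresh feed = solids in product, i.e. 348.7×0.088 = (1−0.651)·N·0.409.
N = 30.686/(0.409×0.349) = 214.97 kg/h.
Recycle H = 0.651×214.97 = 139.95 kg/h.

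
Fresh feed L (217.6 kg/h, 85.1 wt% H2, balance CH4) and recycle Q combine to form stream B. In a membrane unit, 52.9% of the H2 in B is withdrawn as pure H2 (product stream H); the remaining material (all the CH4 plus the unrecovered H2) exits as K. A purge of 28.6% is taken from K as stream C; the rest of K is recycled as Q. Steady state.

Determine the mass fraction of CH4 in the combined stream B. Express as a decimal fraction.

CH4 enters only via L and leaves only via the purge: 217.6×0.149 = 0.286×(CH4 in K), and the membrane unit passes all CH4, so CH4 in B = CH4 in K = 113.37 kg/h.
H2 in B: m_A = 217.6×0.851 + (1−0.286)·(1−0.529)·m_A, so m_A = 185.18/0.6637 = 279.01 kg/h.
B = 279.01 + 113.37 = 392.37 kg/h.
CH4 fraction in B = 113.37/392.37 = 0.289.

0.289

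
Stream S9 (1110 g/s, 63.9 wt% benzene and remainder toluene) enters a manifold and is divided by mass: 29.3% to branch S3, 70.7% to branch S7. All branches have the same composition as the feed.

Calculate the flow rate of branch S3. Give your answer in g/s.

325.2 g/s

Branch S3 flow = 0.293×1110 = 325.23 g/s.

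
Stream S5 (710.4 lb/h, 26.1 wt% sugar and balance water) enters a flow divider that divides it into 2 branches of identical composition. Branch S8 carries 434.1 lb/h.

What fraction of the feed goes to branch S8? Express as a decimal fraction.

0.611

Fraction to S8 = 434.1/710.4 = 0.6111.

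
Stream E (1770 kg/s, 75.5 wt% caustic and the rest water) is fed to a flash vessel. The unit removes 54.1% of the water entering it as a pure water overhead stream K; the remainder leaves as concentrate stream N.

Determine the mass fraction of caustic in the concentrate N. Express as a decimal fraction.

caustic is not removed: 1770×0.755 = 1336.3 kg/s of caustic enters N.
water entering = 1770×0.245 = 433.65 kg/s; overhead removed = 0.541×433.65 = 234.6 kg/s.
Concentrate = 1770 − 234.6 = 1535.4 kg/s.
Mass fraction = 1336.3/1535.4 = 0.870.

0.870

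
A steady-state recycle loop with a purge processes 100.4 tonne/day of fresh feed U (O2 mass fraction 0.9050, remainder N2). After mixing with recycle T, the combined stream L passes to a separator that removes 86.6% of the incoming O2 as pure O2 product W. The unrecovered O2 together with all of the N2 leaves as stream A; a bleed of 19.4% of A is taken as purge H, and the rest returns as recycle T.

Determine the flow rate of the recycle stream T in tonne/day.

50.63 tonne/day

N2 enters only via U and leaves only via the purge: 100.4×0.095 = 0.194×(N2 in A), and the separator passes all N2, so N2 in L = N2 in A = 49.165 tonne/day.
O2 in L: m_A = 100.4×0.905 + (1−0.194)·(1−0.866)·m_A, so m_A = 90.862/0.8920 = 101.86 tonne/day.
A = (1−0.866)×101.86 + 49.165 = 62.815 tonne/day.
Recycle T = (1−0.194)×62.815 = 50.629 tonne/day.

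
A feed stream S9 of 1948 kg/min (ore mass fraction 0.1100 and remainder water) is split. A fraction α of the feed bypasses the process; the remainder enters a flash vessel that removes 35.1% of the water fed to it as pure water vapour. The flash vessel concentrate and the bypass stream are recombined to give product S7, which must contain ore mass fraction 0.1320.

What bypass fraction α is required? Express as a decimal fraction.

0.466

All 1948×0.110 = 214.28 kg/min of ore reaches S7, so S7 = 214.28/0.132 = 1623.3 kg/min and vapour = 324.67 kg/min.
The evaporator receives (1−α)·1948 of feed at 0.890 water and removes 0.351 of that water:
0.351×0.890×(1−α)×1948 = 324.67
(1−α) = 324.67/608.54 = 0.5335;  α = 0.4665.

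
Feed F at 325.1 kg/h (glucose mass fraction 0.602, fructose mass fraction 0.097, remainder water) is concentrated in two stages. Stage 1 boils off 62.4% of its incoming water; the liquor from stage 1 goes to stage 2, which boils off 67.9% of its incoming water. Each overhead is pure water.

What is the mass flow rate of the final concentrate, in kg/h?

water in feed = 325.1×0.301 = 97.855 kg/h.
After stage 1: water left = (1−0.624)×97.855 = 36.794; stream total = 264.04 kg/h.
After stage 2: water left = (1−0.679)×36.794 = 11.811; final concentrate = 239.06 kg/h.

239.1 kg/h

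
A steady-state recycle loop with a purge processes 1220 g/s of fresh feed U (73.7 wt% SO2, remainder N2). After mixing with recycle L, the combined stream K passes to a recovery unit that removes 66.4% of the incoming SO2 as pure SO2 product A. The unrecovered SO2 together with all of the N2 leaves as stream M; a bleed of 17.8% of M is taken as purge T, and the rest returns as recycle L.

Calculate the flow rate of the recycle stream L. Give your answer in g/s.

1825 g/s

N2 enters only via U and leaves only via the purge: 1220×0.263 = 0.178×(N2 in M), and the recovery unit passes all N2, so N2 in K = N2 in M = 1802.6 g/s.
SO2 in K: m_A = 1220×0.737 + (1−0.178)·(1−0.664)·m_A, so m_A = 899.14/0.7238 = 1242.2 g/s.
M = (1−0.664)×1242.2 + 1802.6 = 2220 g/s.
Recycle L = (1−0.178)×2220 = 1824.8 g/s.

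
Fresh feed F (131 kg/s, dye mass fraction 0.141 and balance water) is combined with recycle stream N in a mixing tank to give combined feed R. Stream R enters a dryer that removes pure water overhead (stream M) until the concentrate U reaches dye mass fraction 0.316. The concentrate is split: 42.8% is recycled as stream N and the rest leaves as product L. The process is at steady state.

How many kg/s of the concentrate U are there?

Overall dye balance (none leaves overhead): dye in fresh feed = dye in product, i.e. 131×0.141 = (1−0.428)·U·0.316.
U = 18.471/(0.316×0.572) = 102.19 kg/s.

102.2 kg/s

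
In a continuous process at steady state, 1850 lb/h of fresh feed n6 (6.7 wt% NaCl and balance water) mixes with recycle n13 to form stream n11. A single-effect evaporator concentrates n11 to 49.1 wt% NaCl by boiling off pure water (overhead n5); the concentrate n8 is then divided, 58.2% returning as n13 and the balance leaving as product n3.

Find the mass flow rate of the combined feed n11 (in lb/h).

Overall NaCl balance (none leaves overhead): NaCl in fresh feed = NaCl in product, i.e. 1850×0.067 = (1−0.582)·n8·0.491.
n8 = 123.95/(0.491×0.418) = 603.93 lb/h.
Recycle n13 = 0.582×603.93 = 351.49 lb/h.
Combined feed n11 = 1850 + 351.49 = 2201.5 lb/h.

2201 lb/h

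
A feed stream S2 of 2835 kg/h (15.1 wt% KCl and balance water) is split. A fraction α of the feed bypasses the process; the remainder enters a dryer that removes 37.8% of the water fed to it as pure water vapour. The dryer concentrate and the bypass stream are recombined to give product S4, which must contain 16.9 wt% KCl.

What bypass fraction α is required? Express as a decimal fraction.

0.668

All 2835×0.151 = 428.08 kg/h of KCl reaches S4, so S4 = 428.08/0.169 = 2533 kg/h and vapour = 301.95 kg/h.
The evaporator receives (1−α)·2835 of feed at 0.849 water and removes 0.378 of that water:
0.378×0.849×(1−α)×2835 = 301.95
(1−α) = 301.95/909.81 = 0.3319;  α = 0.6681.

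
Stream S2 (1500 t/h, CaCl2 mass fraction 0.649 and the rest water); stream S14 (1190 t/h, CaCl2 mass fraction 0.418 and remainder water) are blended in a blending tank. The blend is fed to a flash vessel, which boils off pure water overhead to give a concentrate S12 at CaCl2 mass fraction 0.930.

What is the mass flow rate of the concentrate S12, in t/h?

1582 t/h

CaCl2 entering = 1500×0.649 + 1190×0.418 = 1470.9 t/h.
All CaCl2 reports to S12, so S12 = 1470.9/0.930 = 1581.6 t/h.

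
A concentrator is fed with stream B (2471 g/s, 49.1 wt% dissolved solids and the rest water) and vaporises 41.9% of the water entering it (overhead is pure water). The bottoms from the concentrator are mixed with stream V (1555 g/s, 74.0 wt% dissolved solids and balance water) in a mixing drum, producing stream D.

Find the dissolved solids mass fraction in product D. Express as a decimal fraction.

0.6756

Vapour removed = 0.419×0.509×2471 = 526.99 g/s; concentrate = 1944 g/s.
dissolved solids reaching the mixer = 1213.3 (from concentrate) + 1555×0.740 = 2364 g/s.
Product flow = 1944 + 1555 = 3499 g/s; dissolved solids fraction = 0.6756.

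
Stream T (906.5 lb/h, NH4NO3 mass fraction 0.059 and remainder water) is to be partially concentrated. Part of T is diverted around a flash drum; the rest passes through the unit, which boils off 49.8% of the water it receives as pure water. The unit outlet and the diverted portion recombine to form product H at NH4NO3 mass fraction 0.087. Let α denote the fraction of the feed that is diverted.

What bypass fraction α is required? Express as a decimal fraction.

0.313

All 906.5×0.059 = 53.483 lb/h of NH4NO3 reaches H, so H = 53.483/0.087 = 614.75 lb/h and vapour = 291.75 lb/h.
The evaporator receives (1−α)·906.5 of feed at 0.941 water and removes 0.498 of that water:
0.498×0.941×(1−α)×906.5 = 291.75
(1−α) = 291.75/424.8 = 0.6868;  α = 0.3132.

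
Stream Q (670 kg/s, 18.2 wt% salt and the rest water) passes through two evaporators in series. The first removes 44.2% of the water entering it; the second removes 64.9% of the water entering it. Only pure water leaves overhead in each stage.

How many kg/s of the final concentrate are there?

229.3 kg/s

water in feed = 670×0.818 = 548.06 kg/s.
After stage 1: water left = (1−0.442)×548.06 = 305.82; stream total = 427.76 kg/s.
After stage 2: water left = (1−0.649)×305.82 = 107.34; final concentrate = 229.28 kg/s.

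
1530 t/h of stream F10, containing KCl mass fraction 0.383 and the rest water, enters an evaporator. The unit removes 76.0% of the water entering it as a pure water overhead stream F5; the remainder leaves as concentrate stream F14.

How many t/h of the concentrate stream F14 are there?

water entering = 1530×0.617 = 944.01 t/h; overhead removed = 0.760×944.01 = 717.45 t/h.
Concentrate = 1530 − 717.45 = 812.55 t/h.

812.6 t/h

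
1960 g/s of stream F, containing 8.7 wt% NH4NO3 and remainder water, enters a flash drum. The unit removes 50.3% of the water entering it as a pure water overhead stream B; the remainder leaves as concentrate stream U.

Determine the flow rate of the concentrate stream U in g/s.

water entering = 1960×0.913 = 1789.5 g/s; overhead removed = 0.503×1789.5 = 900.11 g/s.
Concentrate = 1960 − 900.11 = 1059.9 g/s.

1060 g/s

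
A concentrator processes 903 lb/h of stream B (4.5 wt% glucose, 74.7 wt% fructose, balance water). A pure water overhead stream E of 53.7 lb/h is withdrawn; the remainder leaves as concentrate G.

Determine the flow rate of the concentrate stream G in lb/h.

849.3 lb/h

Concentrate = 903 − 53.7 = 849.3 lb/h.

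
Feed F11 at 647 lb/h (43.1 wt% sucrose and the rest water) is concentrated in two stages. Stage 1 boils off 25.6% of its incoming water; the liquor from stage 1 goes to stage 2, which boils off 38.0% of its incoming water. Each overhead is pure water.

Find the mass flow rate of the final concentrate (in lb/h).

water in feed = 647×0.569 = 368.14 lb/h.
After stage 1: water left = (1−0.256)×368.14 = 273.9; stream total = 552.76 lb/h.
After stage 2: water left = (1−0.380)×273.9 = 169.82; final concentrate = 448.67 lb/h.

448.7 lb/h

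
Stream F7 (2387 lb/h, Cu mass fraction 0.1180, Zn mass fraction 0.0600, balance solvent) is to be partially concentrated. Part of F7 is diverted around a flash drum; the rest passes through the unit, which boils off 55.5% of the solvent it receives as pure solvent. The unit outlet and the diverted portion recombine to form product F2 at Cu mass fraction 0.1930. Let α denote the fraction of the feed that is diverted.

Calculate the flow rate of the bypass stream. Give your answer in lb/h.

353.7 lb/h

All 2387×0.118 = 281.67 lb/h of Cu reaches F2, so F2 = 281.67/0.193 = 1459.4 lb/h and vapour = 927.59 lb/h.
The evaporator receives (1−α)·2387 of feed at 0.822 solvent and removes 0.555 of that solvent:
0.555×0.822×(1−α)×2387 = 927.59
(1−α) = 927.59/1089 = 0.8518;  α = 0.1482.
Bypass flow = 0.1482×2387 = 353.75 lb/h.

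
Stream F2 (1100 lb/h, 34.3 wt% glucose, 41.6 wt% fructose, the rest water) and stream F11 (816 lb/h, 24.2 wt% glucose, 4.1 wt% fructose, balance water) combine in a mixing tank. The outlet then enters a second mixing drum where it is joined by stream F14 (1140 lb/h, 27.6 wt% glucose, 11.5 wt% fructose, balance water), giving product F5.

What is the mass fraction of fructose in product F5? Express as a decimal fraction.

0.204

Overall, product flow = 3056 lb/h.
fructose in = 1100×0.416 + 816×0.041 + 1140×0.115 = 622.16 lb/h.
fructose fraction in F5 = 0.204.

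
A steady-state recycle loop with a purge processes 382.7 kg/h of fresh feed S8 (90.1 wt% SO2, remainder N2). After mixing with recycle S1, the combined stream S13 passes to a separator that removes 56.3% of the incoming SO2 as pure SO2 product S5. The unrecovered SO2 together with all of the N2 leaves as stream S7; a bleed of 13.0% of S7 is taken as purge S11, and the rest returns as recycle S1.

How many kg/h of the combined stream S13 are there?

847.8 kg/h

N2 enters only via S8 and leaves only via the purge: 382.7×0.099 = 0.130×(N2 in S7), and the separator passes all N2, so N2 in S13 = N2 in S7 = 291.44 kg/h.
SO2 in S13: m_A = 382.7×0.901 + (1−0.130)·(1−0.563)·m_A, so m_A = 344.81/0.6198 = 556.32 kg/h.
S13 = 556.32 + 291.44 = 847.76 kg/h.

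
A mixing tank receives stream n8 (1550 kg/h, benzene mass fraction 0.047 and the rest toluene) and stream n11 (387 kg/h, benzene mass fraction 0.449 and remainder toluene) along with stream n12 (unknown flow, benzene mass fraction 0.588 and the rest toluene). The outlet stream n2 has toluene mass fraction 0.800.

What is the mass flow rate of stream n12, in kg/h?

Let n12 be the unknown flow. Total out = 1937 + n12.
toluene balance: 1690.4 + 0.412·n12 = 0.800·(1937 + n12)
(0.412 − 0.800)·n12 = 0.800×1937 − 1690.4 = -140.79
n12 = -140.79 / -0.388 = 362.85 kg/h

362.9 kg/h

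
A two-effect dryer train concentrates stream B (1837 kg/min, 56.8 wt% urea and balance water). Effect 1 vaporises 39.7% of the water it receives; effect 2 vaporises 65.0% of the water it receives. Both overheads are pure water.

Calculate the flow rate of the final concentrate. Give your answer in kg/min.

1211 kg/min

water in feed = 1837×0.432 = 793.58 kg/min.
After stage 1: water left = (1−0.397)×793.58 = 478.53; stream total = 1521.9 kg/min.
After stage 2: water left = (1−0.650)×478.53 = 167.49; final concentrate = 1210.9 kg/min.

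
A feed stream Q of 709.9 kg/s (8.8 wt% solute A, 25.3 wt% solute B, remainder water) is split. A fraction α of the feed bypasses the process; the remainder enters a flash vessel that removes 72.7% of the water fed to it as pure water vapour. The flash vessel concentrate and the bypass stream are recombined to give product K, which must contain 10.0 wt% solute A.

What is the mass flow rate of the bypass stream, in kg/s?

532.1 kg/s

All 709.9×0.088 = 62.471 kg/s of solute A reaches K, so K = 62.471/0.100 = 624.71 kg/s and vapour = 85.188 kg/s.
The evaporator receives (1−α)·709.9 of feed at 0.659 water and removes 0.727 of that water:
0.727×0.659×(1−α)×709.9 = 85.188
(1−α) = 85.188/340.11 = 0.2505;  α = 0.7495.
Bypass flow = 0.7495×709.9 = 532.09 kg/s.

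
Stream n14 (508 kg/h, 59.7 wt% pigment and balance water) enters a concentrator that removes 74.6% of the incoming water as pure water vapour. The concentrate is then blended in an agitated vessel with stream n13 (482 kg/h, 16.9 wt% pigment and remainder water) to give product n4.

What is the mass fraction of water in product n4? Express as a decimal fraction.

Vapour removed = 0.746×0.403×508 = 152.72 kg/h; concentrate = 355.28 kg/h.
water reaching the mixer = 52 (from concentrate) + 482×0.831 = 452.54 kg/h.
Product flow = 355.28 + 482 = 837.28 kg/h; water fraction = 0.5405.

0.5405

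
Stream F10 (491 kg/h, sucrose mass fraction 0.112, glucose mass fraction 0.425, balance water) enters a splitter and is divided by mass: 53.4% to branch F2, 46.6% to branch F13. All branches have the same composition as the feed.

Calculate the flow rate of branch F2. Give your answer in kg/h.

262.2 kg/h

Branch F2 flow = 0.534×491 = 262.19 kg/h.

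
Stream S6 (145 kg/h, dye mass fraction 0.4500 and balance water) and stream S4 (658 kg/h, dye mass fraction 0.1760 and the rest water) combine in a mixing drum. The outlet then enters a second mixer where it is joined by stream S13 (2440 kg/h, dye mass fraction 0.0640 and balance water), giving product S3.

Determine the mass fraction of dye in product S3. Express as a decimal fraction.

0.1040

Overall, product flow = 3243 kg/h.
dye in = 145×0.450 + 658×0.176 + 2440×0.064 = 337.22 kg/h.
dye fraction in S3 = 0.1040.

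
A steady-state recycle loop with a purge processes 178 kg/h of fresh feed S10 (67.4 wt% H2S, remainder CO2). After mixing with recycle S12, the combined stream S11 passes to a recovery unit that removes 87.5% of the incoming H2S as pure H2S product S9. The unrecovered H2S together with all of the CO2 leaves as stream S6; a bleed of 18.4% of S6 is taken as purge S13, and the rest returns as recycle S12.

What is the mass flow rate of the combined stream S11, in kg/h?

CO2 enters only via S10 and leaves only via the purge: 178×0.326 = 0.184×(CO2 in S6), and the recovery unit passes all CO2, so CO2 in S11 = CO2 in S6 = 315.37 kg/h.
H2S in S11: m_A = 178×0.674 + (1−0.184)·(1−0.875)·m_A, so m_A = 119.97/0.8980 = 133.6 kg/h.
S11 = 133.6 + 315.37 = 448.97 kg/h.

449 kg/h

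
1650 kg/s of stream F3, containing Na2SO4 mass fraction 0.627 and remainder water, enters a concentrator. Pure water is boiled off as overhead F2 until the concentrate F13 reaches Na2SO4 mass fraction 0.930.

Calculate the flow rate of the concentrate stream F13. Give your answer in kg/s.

Na2SO4 is conserved: 1650×0.627 = 1034.5 kg/s all reports to the concentrate.
Concentrate = 1034.5/(target fraction) = 1112.4 kg/s.

1112 kg/s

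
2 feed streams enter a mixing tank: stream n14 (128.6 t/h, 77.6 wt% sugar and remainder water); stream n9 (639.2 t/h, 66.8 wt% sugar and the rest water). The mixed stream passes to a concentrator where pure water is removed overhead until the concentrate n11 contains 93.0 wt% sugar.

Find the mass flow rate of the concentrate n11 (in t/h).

sugar entering = 128.6×0.776 + 639.2×0.668 = 526.78 t/h.
All sugar reports to n11, so n11 = 526.78/0.930 = 566.43 t/h.

566.4 t/h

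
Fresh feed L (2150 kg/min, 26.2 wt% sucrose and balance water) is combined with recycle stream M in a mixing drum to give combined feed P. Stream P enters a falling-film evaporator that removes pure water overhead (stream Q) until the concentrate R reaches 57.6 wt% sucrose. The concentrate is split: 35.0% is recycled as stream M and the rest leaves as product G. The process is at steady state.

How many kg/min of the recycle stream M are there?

Overall sucrose balance (none leaves overhead): sucrose in fresh feed = sucrose in product, i.e. 2150×0.262 = (1−0.350)·R·0.576.
R = 563.3/(0.576×0.650) = 1504.5 kg/min.
Recycle M = 0.350×1504.5 = 526.59 kg/min.

526.6 kg/min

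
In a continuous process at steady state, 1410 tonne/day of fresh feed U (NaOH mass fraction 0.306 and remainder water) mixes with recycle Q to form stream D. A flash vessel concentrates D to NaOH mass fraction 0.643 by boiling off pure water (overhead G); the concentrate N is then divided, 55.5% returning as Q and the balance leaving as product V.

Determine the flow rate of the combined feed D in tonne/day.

2247 tonne/day

Overall NaOH balance (none leaves overhead): NaOH in fresh feed = NaOH in product, i.e. 1410×0.306 = (1−0.555)·N·0.643.
N = 431.46/(0.643×0.445) = 1507.9 tonne/day.
Recycle Q = 0.555×1507.9 = 836.88 tonne/day.
Combined feed D = 1410 + 836.88 = 2246.9 tonne/day.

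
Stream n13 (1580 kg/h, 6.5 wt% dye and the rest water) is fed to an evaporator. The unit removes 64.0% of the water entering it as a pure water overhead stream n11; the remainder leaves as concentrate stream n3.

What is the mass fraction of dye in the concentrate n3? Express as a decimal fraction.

0.162

dye is not removed: 1580×0.065 = 102.7 kg/h of dye enters n3.
water entering = 1580×0.935 = 1477.3 kg/h; overhead removed = 0.640×1477.3 = 945.47 kg/h.
Concentrate = 1580 − 945.47 = 634.53 kg/h.
Mass fraction = 102.7/634.53 = 0.162.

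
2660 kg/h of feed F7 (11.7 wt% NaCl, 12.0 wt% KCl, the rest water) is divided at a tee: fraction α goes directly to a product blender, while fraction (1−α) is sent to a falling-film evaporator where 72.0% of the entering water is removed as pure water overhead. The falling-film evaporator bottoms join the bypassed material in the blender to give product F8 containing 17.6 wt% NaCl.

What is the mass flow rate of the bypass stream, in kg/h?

All 2660×0.117 = 311.22 kg/h of NaCl reaches F8, so F8 = 311.22/0.176 = 1768.3 kg/h and vapour = 891.7 kg/h.
The evaporator receives (1−α)·2660 of feed at 0.763 water and removes 0.720 of that water:
0.720×0.763×(1−α)×2660 = 891.7
(1−α) = 891.7/1461.3 = 0.6102;  α = 0.3898.
Bypass flow = 0.3898×2660 = 1036.8 kg/h.

1037 kg/h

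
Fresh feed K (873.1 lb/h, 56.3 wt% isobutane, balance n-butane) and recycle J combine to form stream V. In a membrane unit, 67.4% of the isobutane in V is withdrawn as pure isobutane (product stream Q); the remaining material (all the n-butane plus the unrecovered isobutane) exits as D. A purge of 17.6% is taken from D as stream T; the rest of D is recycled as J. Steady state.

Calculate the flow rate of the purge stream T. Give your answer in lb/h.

n-butane enters only via K and leaves only via the purge: 873.1×0.437 = 0.176×(n-butane in D), and the membrane unit passes all n-butane, so n-butane in V = n-butane in D = 2167.9 lb/h.
isobutane in V: m_A = 873.1×0.563 + (1−0.176)·(1−0.674)·m_A, so m_A = 491.56/0.7314 = 672.1 lb/h.
D = (1−0.674)×672.1 + 2167.9 = 2387 lb/h.
Purge T = 0.176×2387 = 420.11 lb/h.

420.1 lb/h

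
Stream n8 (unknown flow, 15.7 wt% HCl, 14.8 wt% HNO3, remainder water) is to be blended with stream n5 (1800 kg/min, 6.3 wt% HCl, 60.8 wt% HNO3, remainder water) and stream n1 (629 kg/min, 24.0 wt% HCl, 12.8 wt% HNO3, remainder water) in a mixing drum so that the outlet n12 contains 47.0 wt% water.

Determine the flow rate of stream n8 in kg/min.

675.1 kg/min

Let n8 be the unknown flow. Total out = 2429 + n8.
water balance: 989.73 + 0.695·n8 = 0.470·(2429 + n8)
(0.695 − 0.470)·n8 = 0.470×2429 − 989.73 = 151.9
n8 = 151.9 / 0.225 = 675.12 kg/min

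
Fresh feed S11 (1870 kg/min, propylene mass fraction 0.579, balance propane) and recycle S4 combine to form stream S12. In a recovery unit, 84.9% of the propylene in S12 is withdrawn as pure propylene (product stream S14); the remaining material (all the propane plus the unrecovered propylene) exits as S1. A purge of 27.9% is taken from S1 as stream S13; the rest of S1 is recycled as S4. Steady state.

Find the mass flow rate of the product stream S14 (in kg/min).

1032 kg/min

propylene in S12: m_A = 1870×0.579 + (1−0.279)·(1−0.849)·m_A, so m_A = 1082.7/0.8911 = 1215 kg/min.
Product S14 = 0.849×1215 = 1031.5 kg/min.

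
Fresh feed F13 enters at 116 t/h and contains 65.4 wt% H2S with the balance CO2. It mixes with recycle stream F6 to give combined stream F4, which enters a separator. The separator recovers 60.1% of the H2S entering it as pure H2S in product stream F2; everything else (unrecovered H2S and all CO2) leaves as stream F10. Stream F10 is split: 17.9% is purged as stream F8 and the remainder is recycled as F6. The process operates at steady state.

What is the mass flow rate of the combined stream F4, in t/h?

337 t/h

CO2 enters only via F13 and leaves only via the purge: 116×0.346 = 0.179×(CO2 in F10), and the separator passes all CO2, so CO2 in F4 = CO2 in F10 = 224.22 t/h.
H2S in F4: m_A = 116×0.654 + (1−0.179)·(1−0.601)·m_A, so m_A = 75.864/0.6724 = 112.82 t/h.
F4 = 112.82 + 224.22 = 337.05 t/h.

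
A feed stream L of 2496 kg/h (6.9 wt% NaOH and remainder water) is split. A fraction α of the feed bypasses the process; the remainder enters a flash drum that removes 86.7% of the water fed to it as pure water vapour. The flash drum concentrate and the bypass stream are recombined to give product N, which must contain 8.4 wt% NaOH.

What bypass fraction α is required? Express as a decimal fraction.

All 2496×0.069 = 172.22 kg/h of NaOH reaches N, so N = 172.22/0.084 = 2050.3 kg/h and vapour = 445.71 kg/h.
The evaporator receives (1−α)·2496 of feed at 0.931 water and removes 0.867 of that water:
0.867×0.931×(1−α)×2496 = 445.71
(1−α) = 445.71/2014.7 = 0.2212;  α = 0.7788.

0.779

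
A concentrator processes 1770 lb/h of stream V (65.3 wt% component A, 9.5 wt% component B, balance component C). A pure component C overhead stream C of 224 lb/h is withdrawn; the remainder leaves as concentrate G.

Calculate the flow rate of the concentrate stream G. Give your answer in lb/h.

Concentrate = 1770 − 224 = 1546 lb/h.

1546 lb/h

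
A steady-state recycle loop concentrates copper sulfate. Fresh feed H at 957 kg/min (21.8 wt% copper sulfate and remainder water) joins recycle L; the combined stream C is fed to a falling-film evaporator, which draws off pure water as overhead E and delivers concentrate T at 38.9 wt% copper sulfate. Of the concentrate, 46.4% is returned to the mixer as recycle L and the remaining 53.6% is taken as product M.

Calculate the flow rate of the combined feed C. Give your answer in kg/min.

Overall copper sulfate balance (none leaves overhead): copper sulfate in fresh feed = copper sulfate in product, i.e. 957×0.218 = (1−0.464)·T·0.389.
T = 208.63/(0.389×0.536) = 1000.6 kg/min.
Recycle L = 0.464×1000.6 = 464.27 kg/min.
Combined feed C = 957 + 464.27 = 1421.3 kg/min.

1421 kg/min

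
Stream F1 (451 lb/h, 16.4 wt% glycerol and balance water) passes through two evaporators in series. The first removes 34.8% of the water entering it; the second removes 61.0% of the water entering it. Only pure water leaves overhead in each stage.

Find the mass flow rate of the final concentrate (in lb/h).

169.8 lb/h

water in feed = 451×0.836 = 377.04 lb/h.
After stage 1: water left = (1−0.348)×377.04 = 245.83; stream total = 319.79 lb/h.
After stage 2: water left = (1−0.610)×245.83 = 95.873; final concentrate = 169.84 lb/h.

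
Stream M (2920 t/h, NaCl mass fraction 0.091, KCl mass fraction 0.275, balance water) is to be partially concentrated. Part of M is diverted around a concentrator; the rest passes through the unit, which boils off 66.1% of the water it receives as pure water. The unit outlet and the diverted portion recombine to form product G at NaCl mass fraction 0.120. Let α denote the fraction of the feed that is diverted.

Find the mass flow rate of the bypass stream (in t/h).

1236 t/h

All 2920×0.091 = 265.72 t/h of NaCl reaches G, so G = 265.72/0.120 = 2214.3 t/h and vapour = 705.67 t/h.
The evaporator receives (1−α)·2920 of feed at 0.634 water and removes 0.661 of that water:
0.661×0.634×(1−α)×2920 = 705.67
(1−α) = 705.67/1223.7 = 0.5767;  α = 0.4233.
Bypass flow = 0.4233×2920 = 1236.1 t/h.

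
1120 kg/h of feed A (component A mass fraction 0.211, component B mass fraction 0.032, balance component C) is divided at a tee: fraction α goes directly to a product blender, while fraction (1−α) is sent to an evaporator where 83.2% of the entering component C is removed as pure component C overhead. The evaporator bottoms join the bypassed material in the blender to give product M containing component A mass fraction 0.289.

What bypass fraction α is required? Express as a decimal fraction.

0.571

All 1120×0.211 = 236.32 kg/h of component A reaches M, so M = 236.32/0.289 = 817.72 kg/h and vapour = 302.28 kg/h.
The evaporator receives (1−α)·1120 of feed at 0.757 component C and removes 0.832 of that component C:
0.832×0.757×(1−α)×1120 = 302.28
(1−α) = 302.28/705.4 = 0.4285;  α = 0.5715.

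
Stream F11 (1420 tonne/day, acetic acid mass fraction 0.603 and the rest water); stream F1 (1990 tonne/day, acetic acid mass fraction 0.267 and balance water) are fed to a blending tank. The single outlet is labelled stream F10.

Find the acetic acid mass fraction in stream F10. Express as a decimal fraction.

Total flow out = 1420 + 1990 = 3410 tonne/day.
acetic acid in = 1420×0.603 + 1990×0.267 = 1387.6 tonne/day.
acetic acid mass fraction in F10 = 1387.6/3410 = 0.407.

0.407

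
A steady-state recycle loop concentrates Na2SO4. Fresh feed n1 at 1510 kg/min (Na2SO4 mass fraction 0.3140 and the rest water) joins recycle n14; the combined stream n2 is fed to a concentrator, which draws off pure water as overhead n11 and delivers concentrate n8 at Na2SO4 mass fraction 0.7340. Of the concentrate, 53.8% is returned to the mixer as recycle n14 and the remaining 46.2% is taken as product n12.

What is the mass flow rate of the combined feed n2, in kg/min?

Overall Na2SO4 balance (none leaves overhead): Na2SO4 in fresh feed = Na2SO4 in product, i.e. 1510×0.314 = (1−0.538)·n8·0.734.
n8 = 474.14/(0.734×0.462) = 1398.2 kg/min.
Recycle n14 = 0.538×1398.2 = 752.23 kg/min.
Combined feed n2 = 1510 + 752.23 = 2262.2 kg/min.

2262 kg/min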